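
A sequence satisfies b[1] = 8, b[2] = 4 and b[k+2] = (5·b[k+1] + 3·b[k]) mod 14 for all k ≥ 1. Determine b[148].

8

Listing terms: b[1] = 8; b[2] = 4; b[3] = 2; b[4] = 8; b[5] = 4.
The sequence repeats with period 3.
(148 - 1) mod 3 = 0, so b[148] = b[1] = 8.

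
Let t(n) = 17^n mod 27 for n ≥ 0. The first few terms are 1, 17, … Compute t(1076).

19

We have t(0) = 1; t(1) = 17; t(2) = 19; t(3) = 26; t(4) = 10; t(5) = 8; t(6) = 1.
The sequence repeats with period 6.
So t(1076) = t(0 + ((1076-0) mod 6)) = t(2) = 19.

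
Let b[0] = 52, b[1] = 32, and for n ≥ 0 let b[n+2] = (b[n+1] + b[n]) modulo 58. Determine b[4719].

32

Computing terms: b[0] = 52; b[1] = 32; b[2] = 26; b[3] = 0; b[4] = 26; b[5] = 26; b[6] = 52; b[7] = 20; b[8] = 14; b[9] = 34; b[10] = 48; b[11] = 24; b[12] = 14; b[13] = 38; b[14] = 52; b[15] = 32.
Since (b[14], b[15]) = (b[0], b[1]) = (52, 32) (two consecutive terms determine the rest), the sequence is periodic with period 14.
So b[4719] = b[0 + ((4719-0) mod 14)] = b[1] = 32.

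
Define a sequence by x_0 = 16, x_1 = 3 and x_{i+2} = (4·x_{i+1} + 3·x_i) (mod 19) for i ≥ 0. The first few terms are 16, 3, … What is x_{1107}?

3

We have x_0 = 16; x_1 = 3; x_2 = 3; x_3 = 2; x_4 = 17; x_5 = 17; x_6 = 5; x_7 = 14; x_8 = 14; x_9 = 3; x_{10} = 16; x_{11} = 16; x_{12} = 17; x_{13} = 2; x_{14} = 2; x_{15} = 14; x_{16} = 5; x_{17} = 5; x_{18} = 16; x_{19} = 3.
Since (x_{18}, x_{19}) = (x_0, x_1) = (16, 3) (two consecutive terms determine the rest), the sequence is periodic with period 18.
(1107 - 0) mod 18 = 9, so x_{1107} = x_9 = 3.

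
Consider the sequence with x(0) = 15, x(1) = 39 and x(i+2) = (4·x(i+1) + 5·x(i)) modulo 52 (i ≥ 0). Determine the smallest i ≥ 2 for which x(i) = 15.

4

x(0) = 15,  x(1) = 39,  x(2) = 23,  x(3) = 27,  x(4) = 15,  x(5) = 39.
Since (x(4), x(5)) = (x(0), x(1)) = (15, 39) (two consecutive terms determine the rest), the sequence is periodic with period 4.
The value 15 next appears (with i ≥ 2) at x(4).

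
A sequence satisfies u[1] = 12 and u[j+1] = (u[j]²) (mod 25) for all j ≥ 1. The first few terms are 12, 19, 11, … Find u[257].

We have u[1] = 12; u[2] = 19; u[3] = 11; u[4] = 21; u[5] = 16; u[6] = 6; u[7] = 11.
Since u[7] = u[3] = 11, the sequence is eventually periodic: after a pre-period of length 2 it cycles with period 4.
For j ≥ 3, u[j] depends only on (j - 3) mod 4. (257 - 3) mod 4 = 2, so u[257] = u[5] = 16.

16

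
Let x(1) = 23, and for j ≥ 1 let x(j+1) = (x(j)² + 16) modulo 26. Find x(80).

x(1) = 23,  x(2) = 25,  x(3) = 17,  x(4) = 19,  x(5) = 13,  x(6) = 3,  x(7) = 25.
Since x(7) = x(2) = 25, the sequence is eventually periodic: after a pre-period of length 1 it cycles with period 5.
For j ≥ 2, x(j) depends only on (j - 2) mod 5. (80 - 2) mod 5 = 3, so x(80) = x(5) = 13.

13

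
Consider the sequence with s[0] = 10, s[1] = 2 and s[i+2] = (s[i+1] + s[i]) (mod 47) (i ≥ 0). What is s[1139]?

33

We have s[0] = 10, s[1] = 2, s[2] = 12, s[3] = 14, s[4] = 26, s[5] = 40, s[6] = 19, s[7] = 12, s[8] = 31, s[9] = 43, s[10] = 27, s[11] = 23, s[12] = 3, s[13] = 26, s[14] = 29, s[15] = 8, s[16] = 37, s[17] = 45, s[18] = 35, s[19] = 33, s[20] = 21, s[21] = 7, s[22] = 28, s[23] = 35, s[24] = 16, s[25] = 4, s[26] = 20, s[27] = 24, s[28] = 44, s[29] = 21, s[30] = 18, s[31] = 39, s[32] = 10, s[33] = 2.
Since (s[32], s[33]) = (s[0], s[1]) = (10, 2) (two consecutive terms determine the rest), the sequence is periodic with period 32.
(1139 - 0) mod 32 = 19, so s[1139] = s[19] = 33.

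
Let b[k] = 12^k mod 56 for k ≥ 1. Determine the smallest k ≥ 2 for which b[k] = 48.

b[1] = 12, b[2] = 32, b[3] = 48, b[4] = 16, b[5] = 24, b[6] = 8, b[7] = 40, b[8] = 32.
Since b[8] = b[2] = 32, the sequence is eventually periodic: after a pre-period of length 1 it cycles with period 6.
The value 48 first appears (with k ≥ 2) at b[3].

3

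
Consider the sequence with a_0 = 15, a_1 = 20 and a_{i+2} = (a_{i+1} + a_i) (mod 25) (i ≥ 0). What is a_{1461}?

a_0 = 15, a_1 = 20, a_2 = 10, a_3 = 5, a_4 = 15, a_5 = 20.
The sequence repeats with period 4.
So a_{1461} = a_{0 + ((1461-0) mod 4)} = a_1 = 20.

20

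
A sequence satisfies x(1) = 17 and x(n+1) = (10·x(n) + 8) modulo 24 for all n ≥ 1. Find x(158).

16

We have x(1) = 17, x(2) = 10, x(3) = 12, x(4) = 8, x(5) = 16, x(6) = 0, x(7) = 8.
Since x(7) = x(4) = 8, the sequence is eventually periodic: after a pre-period of length 3 it cycles with period 3.
For n ≥ 4, x(n) depends only on (n - 4) mod 3. (158 - 4) mod 3 = 1, so x(158) = x(5) = 16.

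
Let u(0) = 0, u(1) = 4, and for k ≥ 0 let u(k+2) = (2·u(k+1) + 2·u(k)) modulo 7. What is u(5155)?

5

Computing terms: u(0) = 0; u(1) = 4; u(2) = 1; u(3) = 3; u(4) = 1; u(5) = 1; u(6) = 4; u(7) = 3; u(8) = 0; u(9) = 6; u(10) = 5; u(11) = 1; u(12) = 5; u(13) = 5; u(14) = 6; u(15) = 1; u(16) = 0; u(17) = 2; u(18) = 4; u(19) = 5; u(20) = 4; u(21) = 4; u(22) = 2; u(23) = 5; u(24) = 0; u(25) = 3; u(26) = 6; u(27) = 4; u(28) = 6; u(29) = 6; u(30) = 3; u(31) = 4; u(32) = 0; u(33) = 1; u(34) = 2; u(35) = 6; u(36) = 2; u(37) = 2; u(38) = 1; u(39) = 6; u(40) = 0; u(41) = 5; u(42) = 3; u(43) = 2; u(44) = 3; u(45) = 3; u(46) = 5; u(47) = 2; u(48) = 0; u(49) = 4.
Since (u(48), u(49)) = (u(0), u(1)) = (0, 4) (two consecutive terms determine the rest), the sequence is periodic with period 48.
So u(5155) = u(0 + ((5155-0) mod 48)) = u(19) = 5.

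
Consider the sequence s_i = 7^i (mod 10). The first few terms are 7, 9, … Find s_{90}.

Computing terms: s_1 = 7; s_2 = 9; s_3 = 3; s_4 = 1; s_5 = 7.
The sequence repeats with period 4.
So s_{90} = s_{1 + ((90-1) mod 4)} = s_2 = 9.

9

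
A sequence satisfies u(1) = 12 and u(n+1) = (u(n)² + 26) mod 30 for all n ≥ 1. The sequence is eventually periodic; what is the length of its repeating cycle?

We have u(1) = 12, u(2) = 20, u(3) = 6, u(4) = 2, u(5) = 0, u(6) = 26, u(7) = 12.
The sequence repeats with period 6.

6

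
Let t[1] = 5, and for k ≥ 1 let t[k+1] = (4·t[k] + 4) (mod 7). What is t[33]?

2

We have t[1] = 5, t[2] = 3, t[3] = 2, t[4] = 5.
The sequence repeats with period 3.
So t[33] = t[1 + ((33-1) mod 3)] = t[3] = 2.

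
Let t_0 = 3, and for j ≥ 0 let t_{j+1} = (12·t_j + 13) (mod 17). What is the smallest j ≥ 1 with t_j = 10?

11

Computing terms: t_0 = 3, t_1 = 15, t_2 = 6, t_3 = 0, t_4 = 13, t_5 = 16, t_6 = 1, t_7 = 8, t_8 = 7, t_9 = 12, t_{10} = 4, t_{11} = 10, t_{12} = 14, t_{13} = 11, t_{14} = 9, t_{15} = 2, t_{16} = 3.
Since t_{16} = t_0 = 3, the sequence is periodic with period 16.
The value 10 first appears (with j ≥ 1) at t_{11}.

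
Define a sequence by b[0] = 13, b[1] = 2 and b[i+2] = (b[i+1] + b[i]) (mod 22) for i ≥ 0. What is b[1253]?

17

Computing terms: b[0] = 13, b[1] = 2, b[2] = 15, b[3] = 17, b[4] = 10, b[5] = 5, b[6] = 15, b[7] = 20, b[8] = 13, b[9] = 11, b[10] = 2, b[11] = 13, b[12] = 15, b[13] = 6, b[14] = 21, b[15] = 5, b[16] = 4, b[17] = 9, b[18] = 13, b[19] = 0, b[20] = 13, b[21] = 13, b[22] = 4, b[23] = 17, b[24] = 21, b[25] = 16, b[26] = 15, b[27] = 9, b[28] = 2, b[29] = 11, b[30] = 13, b[31] = 2.
The sequence repeats with period 30.
(1253 - 0) mod 30 = 23, so b[1253] = b[23] = 17.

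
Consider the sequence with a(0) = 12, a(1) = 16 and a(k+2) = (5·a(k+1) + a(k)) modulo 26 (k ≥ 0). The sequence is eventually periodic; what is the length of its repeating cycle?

Computing terms: a(0) = 12,  a(1) = 16,  a(2) = 14,  a(3) = 8,  a(4) = 2,  a(5) = 18,  a(6) = 14,  a(7) = 10,  a(8) = 12,  a(9) = 18,  a(10) = 24,  a(11) = 8,  a(12) = 12,  a(13) = 16.
The sequence repeats with period 12.

12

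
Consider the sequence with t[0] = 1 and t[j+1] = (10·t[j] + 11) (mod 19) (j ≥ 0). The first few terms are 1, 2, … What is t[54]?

1

Listing terms: t[0] = 1,  t[1] = 2,  t[2] = 12,  t[3] = 17,  t[4] = 10,  t[5] = 16,  t[6] = 0,  t[7] = 11,  t[8] = 7,  t[9] = 5,  t[10] = 4,  t[11] = 13,  t[12] = 8,  t[13] = 15,  t[14] = 9,  t[15] = 6,  t[16] = 14,  t[17] = 18,  t[18] = 1.
Since t[18] = t[0] = 1, the sequence is periodic with period 18.
So t[54] = t[0 + ((54-0) mod 18)] = t[0] = 1.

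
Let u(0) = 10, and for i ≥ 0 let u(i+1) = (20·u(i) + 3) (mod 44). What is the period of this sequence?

Listing terms: u(0) = 10,  u(1) = 27,  u(2) = 15,  u(3) = 39,  u(4) = 35,  u(5) = 43,  u(6) = 27.
Since u(6) = u(1) = 27, the sequence is eventually periodic: after a pre-period of length 1 it cycles with period 5.

5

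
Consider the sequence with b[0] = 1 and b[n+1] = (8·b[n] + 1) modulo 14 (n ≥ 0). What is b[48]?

Listing terms: b[0] = 1,  b[1] = 9,  b[2] = 3,  b[3] = 11,  b[4] = 5,  b[5] = 13,  b[6] = 7,  b[7] = 1.
The sequence repeats with period 7.
(48 - 0) mod 7 = 6, so b[48] = b[6] = 7.

7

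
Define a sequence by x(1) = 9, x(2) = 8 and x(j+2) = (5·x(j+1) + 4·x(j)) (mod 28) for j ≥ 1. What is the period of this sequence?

48

Listing terms: x(1) = 9,  x(2) = 8,  x(3) = 20,  x(4) = 20,  x(5) = 12,  x(6) = 0,  x(7) = 20,  x(8) = 16,  x(9) = 20,  x(10) = 24,  x(11) = 4,  x(12) = 4,  x(13) = 8,  x(14) = 0,  x(15) = 4,  x(16) = 20,  x(17) = 4,  x(18) = 16,  x(19) = 12,  x(20) = 12,  x(21) = 24,  x(22) = 0,  x(23) = 12,  x(24) = 4,  x(25) = 12,  x(26) = 20,  x(27) = 8,  x(28) = 8,  x(29) = 16,  x(30) = 0,  x(31) = 8,  x(32) = 12,  x(33) = 8,  x(34) = 4,  x(35) = 24,  x(36) = 24,  x(37) = 20,  x(38) = 0,  x(39) = 24,  x(40) = 8,  x(41) = 24,  x(42) = 12,  x(43) = 16,  x(44) = 16,  x(45) = 4,  x(46) = 0,  x(47) = 16,  x(48) = 24,  x(49) = 16,  x(50) = 8,  x(51) = 20.
Since (x(50), x(51)) = (x(2), x(3)) = (8, 20) (two consecutive terms determine the rest), the sequence is eventually periodic: after a pre-period of length 1 it cycles with period 48.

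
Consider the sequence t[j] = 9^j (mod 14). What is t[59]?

11

t[0] = 1, t[1] = 9, t[2] = 11, t[3] = 1.
Since t[3] = t[0] = 1, the sequence is periodic with period 3.
So t[59] = t[0 + ((59-0) mod 3)] = t[2] = 11.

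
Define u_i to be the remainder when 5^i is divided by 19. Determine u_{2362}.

17

We have u_0 = 1,  u_1 = 5,  u_2 = 6,  u_3 = 11,  u_4 = 17,  u_5 = 9,  u_6 = 7,  u_7 = 16,  u_8 = 4,  u_9 = 1.
The sequence repeats with period 9.
(2362 - 0) mod 9 = 4, so u_{2362} = u_4 = 17.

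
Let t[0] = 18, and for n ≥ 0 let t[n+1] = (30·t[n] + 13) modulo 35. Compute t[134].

Listing terms: t[0] = 18, t[1] = 28, t[2] = 13, t[3] = 18.
Since t[3] = t[0] = 18, the sequence is periodic with period 3.
(134 - 0) mod 3 = 2, so t[134] = t[2] = 13.

13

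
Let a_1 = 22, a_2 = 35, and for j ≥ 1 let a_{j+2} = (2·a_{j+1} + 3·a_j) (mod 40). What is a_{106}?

We have a_1 = 22, a_2 = 35, a_3 = 16, a_4 = 17, a_5 = 2, a_6 = 15, a_7 = 36, a_8 = 37, a_9 = 22, a_{10} = 35.
The sequence repeats with period 8.
(106 - 1) mod 8 = 1, so a_{106} = a_2 = 35.

35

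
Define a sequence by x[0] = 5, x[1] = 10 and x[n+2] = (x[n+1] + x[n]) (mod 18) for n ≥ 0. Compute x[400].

Computing terms: x[0] = 5; x[1] = 10; x[2] = 15; x[3] = 7; x[4] = 4; x[5] = 11; x[6] = 15; x[7] = 8; x[8] = 5; x[9] = 13; x[10] = 0; x[11] = 13; x[12] = 13; x[13] = 8; x[14] = 3; x[15] = 11; x[16] = 14; x[17] = 7; x[18] = 3; x[19] = 10; x[20] = 13; x[21] = 5; x[22] = 0; x[23] = 5; x[24] = 5; x[25] = 10.
The sequence repeats with period 24.
(400 - 0) mod 24 = 16, so x[400] = x[16] = 14.

14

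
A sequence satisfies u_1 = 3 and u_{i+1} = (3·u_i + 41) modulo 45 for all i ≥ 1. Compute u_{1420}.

Computing terms: u_1 = 3, u_2 = 5, u_3 = 11, u_4 = 29, u_5 = 38, u_6 = 20, u_7 = 11.
Since u_7 = u_3 = 11, the sequence is eventually periodic: after a pre-period of length 2 it cycles with period 4.
For i ≥ 3, u_i depends only on (i - 3) mod 4. (1420 - 3) mod 4 = 1, so u_{1420} = u_4 = 29.

29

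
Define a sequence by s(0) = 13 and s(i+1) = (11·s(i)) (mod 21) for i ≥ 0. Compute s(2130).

We have s(0) = 13,  s(1) = 17,  s(2) = 19,  s(3) = 20,  s(4) = 10,  s(5) = 5,  s(6) = 13.
Since s(6) = s(0) = 13, the sequence is periodic with period 6.
(2130 - 0) mod 6 = 0, so s(2130) = s(0) = 13.

13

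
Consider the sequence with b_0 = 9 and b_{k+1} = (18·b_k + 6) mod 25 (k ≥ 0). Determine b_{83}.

21

Listing terms: b_0 = 9,  b_1 = 18,  b_2 = 5,  b_3 = 21,  b_4 = 9.
Since b_4 = b_0 = 9, the sequence is periodic with period 4.
(83 - 0) mod 4 = 3, so b_{83} = b_3 = 21.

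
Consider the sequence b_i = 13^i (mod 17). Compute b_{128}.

b_1 = 13,  b_2 = 16,  b_3 = 4,  b_4 = 1,  b_5 = 13.
Since b_5 = b_1 = 13, the sequence is periodic with period 4.
(128 - 1) mod 4 = 3, so b_{128} = b_4 = 1.

1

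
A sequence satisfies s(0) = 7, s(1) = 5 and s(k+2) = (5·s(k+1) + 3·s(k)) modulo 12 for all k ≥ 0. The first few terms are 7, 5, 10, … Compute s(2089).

5

We have s(0) = 7,  s(1) = 5,  s(2) = 10,  s(3) = 5,  s(4) = 7,  s(5) = 2,  s(6) = 7,  s(7) = 5.
Since (s(6), s(7)) = (s(0), s(1)) = (7, 5) (two consecutive terms determine the rest), the sequence is periodic with period 6.
So s(2089) = s(0 + ((2089-0) mod 6)) = s(1) = 5.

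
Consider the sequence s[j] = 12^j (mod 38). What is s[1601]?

Computing terms: s[1] = 12; s[2] = 30; s[3] = 18; s[4] = 26; s[5] = 8; s[6] = 20; s[7] = 12.
Since s[7] = s[1] = 12, the sequence is periodic with period 6.
So s[1601] = s[1 + ((1601-1) mod 6)] = s[5] = 8.

8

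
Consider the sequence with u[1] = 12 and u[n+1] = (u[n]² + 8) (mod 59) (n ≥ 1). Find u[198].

Listing terms: u[1] = 12,  u[2] = 34,  u[3] = 43,  u[4] = 28,  u[5] = 25,  u[6] = 43.
Since u[6] = u[3] = 43, the sequence is eventually periodic: after a pre-period of length 2 it cycles with period 3.
For n ≥ 3, u[n] depends only on (n - 3) mod 3. (198 - 3) mod 3 = 0, so u[198] = u[3] = 43.

43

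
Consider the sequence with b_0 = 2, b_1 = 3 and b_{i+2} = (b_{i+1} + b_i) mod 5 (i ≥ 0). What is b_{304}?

Computing terms: b_0 = 2; b_1 = 3; b_2 = 0; b_3 = 3; b_4 = 3; b_5 = 1; b_6 = 4; b_7 = 0; b_8 = 4; b_9 = 4; b_{10} = 3; b_{11} = 2; b_{12} = 0; b_{13} = 2; b_{14} = 2; b_{15} = 4; b_{16} = 1; b_{17} = 0; b_{18} = 1; b_{19} = 1; b_{20} = 2; b_{21} = 3.
Since (b_{20}, b_{21}) = (b_0, b_1) = (2, 3) (two consecutive terms determine the rest), the sequence is periodic with period 20.
(304 - 0) mod 20 = 4, so b_{304} = b_4 = 3.

3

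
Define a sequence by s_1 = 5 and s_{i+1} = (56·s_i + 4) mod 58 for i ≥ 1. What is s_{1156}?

54

s_1 = 5, s_2 = 52, s_3 = 16, s_4 = 30, s_5 = 2, s_6 = 0, s_7 = 4, s_8 = 54, s_9 = 12, s_{10} = 38, s_{11} = 44, s_{12} = 32, s_{13} = 56, s_{14} = 8, s_{15} = 46, s_{16} = 28, s_{17} = 6, s_{18} = 50, s_{19} = 20, s_{20} = 22, s_{21} = 18, s_{22} = 26, s_{23} = 10, s_{24} = 42, s_{25} = 36, s_{26} = 48, s_{27} = 24, s_{28} = 14, s_{29} = 34, s_{30} = 52.
Since s_{30} = s_2 = 52, the sequence is eventually periodic: after a pre-period of length 1 it cycles with period 28.
For i ≥ 2, s_i depends only on (i - 2) mod 28. (1156 - 2) mod 28 = 6, so s_{1156} = s_8 = 54.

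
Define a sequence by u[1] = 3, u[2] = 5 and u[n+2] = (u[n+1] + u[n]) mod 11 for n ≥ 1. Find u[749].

Computing terms: u[1] = 3, u[2] = 5, u[3] = 8, u[4] = 2, u[5] = 10, u[6] = 1, u[7] = 0, u[8] = 1, u[9] = 1, u[10] = 2, u[11] = 3, u[12] = 5.
Since (u[11], u[12]) = (u[1], u[2]) = (3, 5) (two consecutive terms determine the rest), the sequence is periodic with period 10.
(749 - 1) mod 10 = 8, so u[749] = u[9] = 1.

1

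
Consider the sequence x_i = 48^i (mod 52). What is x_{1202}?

Listing terms: x_0 = 1,  x_1 = 48,  x_2 = 16,  x_3 = 40,  x_4 = 48.
Since x_4 = x_1 = 48, the sequence is eventually periodic: after a pre-period of length 1 it cycles with period 3.
For i ≥ 1, x_i depends only on (i - 1) mod 3. (1202 - 1) mod 3 = 1, so x_{1202} = x_2 = 16.

16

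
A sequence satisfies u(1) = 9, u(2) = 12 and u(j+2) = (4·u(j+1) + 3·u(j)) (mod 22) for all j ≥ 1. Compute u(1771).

3

Computing terms: u(1) = 9; u(2) = 12; u(3) = 9; u(4) = 6; u(5) = 7; u(6) = 2; u(7) = 7; u(8) = 12; u(9) = 3; u(10) = 4; u(11) = 3; u(12) = 2; u(13) = 17; u(14) = 8; u(15) = 17; u(16) = 4; u(17) = 1; u(18) = 16; u(19) = 1; u(20) = 8; u(21) = 13; u(22) = 10; u(23) = 13; u(24) = 16; u(25) = 15; u(26) = 20; u(27) = 15; u(28) = 10; u(29) = 19; u(30) = 18; u(31) = 19; u(32) = 20; u(33) = 5; u(34) = 14; u(35) = 5; u(36) = 18; u(37) = 21; u(38) = 6; u(39) = 21; u(40) = 14; u(41) = 9; u(42) = 12.
The sequence repeats with period 40.
So u(1771) = u(1 + ((1771-1) mod 40)) = u(11) = 3.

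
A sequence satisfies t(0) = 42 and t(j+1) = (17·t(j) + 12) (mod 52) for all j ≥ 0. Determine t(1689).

t(0) = 42, t(1) = 50, t(2) = 30, t(3) = 2, t(4) = 46, t(5) = 14, t(6) = 42.
The sequence repeats with period 6.
So t(1689) = t(0 + ((1689-0) mod 6)) = t(3) = 2.

2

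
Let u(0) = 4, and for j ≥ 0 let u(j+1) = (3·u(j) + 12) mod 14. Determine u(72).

We have u(0) = 4,  u(1) = 10,  u(2) = 0,  u(3) = 12,  u(4) = 6,  u(5) = 2,  u(6) = 4.
Since u(6) = u(0) = 4, the sequence is periodic with period 6.
So u(72) = u(0 + ((72-0) mod 6)) = u(0) = 4.

4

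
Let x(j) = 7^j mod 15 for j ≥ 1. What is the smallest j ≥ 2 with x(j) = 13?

3

We have x(1) = 7, x(2) = 4, x(3) = 13, x(4) = 1, x(5) = 7.
The sequence repeats with period 4.
The value 13 first appears (with j ≥ 2) at x(3).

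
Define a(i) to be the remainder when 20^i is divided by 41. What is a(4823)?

Computing terms: a(1) = 20,  a(2) = 31,  a(3) = 5,  a(4) = 18,  a(5) = 32,  a(6) = 25,  a(7) = 8,  a(8) = 37,  a(9) = 2,  a(10) = 40,  a(11) = 21,  a(12) = 10,  a(13) = 36,  a(14) = 23,  a(15) = 9,  a(16) = 16,  a(17) = 33,  a(18) = 4,  a(19) = 39,  a(20) = 1,  a(21) = 20.
Since a(21) = a(1) = 20, the sequence is periodic with period 20.
So a(4823) = a(1 + ((4823-1) mod 20)) = a(3) = 5.

5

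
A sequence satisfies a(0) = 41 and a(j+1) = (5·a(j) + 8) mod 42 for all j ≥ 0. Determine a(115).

3

We have a(0) = 41; a(1) = 3; a(2) = 23; a(3) = 39; a(4) = 35; a(5) = 15; a(6) = 41.
Since a(6) = a(0) = 41, the sequence is periodic with period 6.
(115 - 0) mod 6 = 1, so a(115) = a(1) = 3.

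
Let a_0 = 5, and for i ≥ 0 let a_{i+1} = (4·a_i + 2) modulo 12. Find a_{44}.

6

Listing terms: a_0 = 5; a_1 = 10; a_2 = 6; a_3 = 2; a_4 = 10.
Since a_4 = a_1 = 10, the sequence is eventually periodic: after a pre-period of length 1 it cycles with period 3.
For i ≥ 1, a_i depends only on (i - 1) mod 3. (44 - 1) mod 3 = 1, so a_{44} = a_2 = 6.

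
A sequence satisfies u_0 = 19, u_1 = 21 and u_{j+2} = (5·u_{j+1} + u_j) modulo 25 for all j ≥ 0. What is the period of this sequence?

u_0 = 19,  u_1 = 21,  u_2 = 24,  u_3 = 16,  u_4 = 4,  u_5 = 11,  u_6 = 9,  u_7 = 6,  u_8 = 14,  u_9 = 1,  u_{10} = 19,  u_{11} = 21.
The sequence repeats with period 10.

10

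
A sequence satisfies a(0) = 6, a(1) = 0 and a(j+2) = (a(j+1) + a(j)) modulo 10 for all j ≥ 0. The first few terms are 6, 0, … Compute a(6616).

0

Computing terms: a(0) = 6,  a(1) = 0,  a(2) = 6,  a(3) = 6,  a(4) = 2,  a(5) = 8,  a(6) = 0,  a(7) = 8,  a(8) = 8,  a(9) = 6,  a(10) = 4,  a(11) = 0,  a(12) = 4,  a(13) = 4,  a(14) = 8,  a(15) = 2,  a(16) = 0,  a(17) = 2,  a(18) = 2,  a(19) = 4,  a(20) = 6,  a(21) = 0.
Since (a(20), a(21)) = (a(0), a(1)) = (6, 0) (two consecutive terms determine the rest), the sequence is periodic with period 20.
(6616 - 0) mod 20 = 16, so a(6616) = a(16) = 0.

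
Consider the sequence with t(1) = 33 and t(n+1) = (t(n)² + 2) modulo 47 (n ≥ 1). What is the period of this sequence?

3

t(1) = 33,  t(2) = 10,  t(3) = 8,  t(4) = 19,  t(5) = 34,  t(6) = 30,  t(7) = 9,  t(8) = 36,  t(9) = 29,  t(10) = 44,  t(11) = 11,  t(12) = 29.
Since t(12) = t(9) = 29, the sequence is eventually periodic: after a pre-period of length 8 it cycles with period 3.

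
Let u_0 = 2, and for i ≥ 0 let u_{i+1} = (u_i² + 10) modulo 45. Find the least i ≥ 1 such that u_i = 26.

Listing terms: u_0 = 2,  u_1 = 14,  u_2 = 26,  u_3 = 11,  u_4 = 41,  u_5 = 26.
Since u_5 = u_2 = 26, the sequence is eventually periodic: after a pre-period of length 2 it cycles with period 3.
The value 26 first appears (with i ≥ 1) at u_2.

2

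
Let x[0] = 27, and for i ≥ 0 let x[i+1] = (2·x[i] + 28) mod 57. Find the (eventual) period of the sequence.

Computing terms: x[0] = 27, x[1] = 25, x[2] = 21, x[3] = 13, x[4] = 54, x[5] = 22, x[6] = 15, x[7] = 1, x[8] = 30, x[9] = 31, x[10] = 33, x[11] = 37, x[12] = 45, x[13] = 4, x[14] = 36, x[15] = 43, x[16] = 0, x[17] = 28, x[18] = 27.
The sequence repeats with period 18.

18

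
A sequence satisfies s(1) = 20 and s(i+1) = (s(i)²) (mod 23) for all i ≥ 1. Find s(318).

2

We have s(1) = 20,  s(2) = 9,  s(3) = 12,  s(4) = 6,  s(5) = 13,  s(6) = 8,  s(7) = 18,  s(8) = 2,  s(9) = 4,  s(10) = 16,  s(11) = 3,  s(12) = 9.
Since s(12) = s(2) = 9, the sequence is eventually periodic: after a pre-period of length 1 it cycles with period 10.
For i ≥ 2, s(i) depends only on (i - 2) mod 10. (318 - 2) mod 10 = 6, so s(318) = s(8) = 2.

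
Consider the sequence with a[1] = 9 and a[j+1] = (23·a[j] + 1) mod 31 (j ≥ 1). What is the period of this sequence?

10

a[1] = 9, a[2] = 22, a[3] = 11, a[4] = 6, a[5] = 15, a[6] = 5, a[7] = 23, a[8] = 3, a[9] = 8, a[10] = 30, a[11] = 9.
Since a[11] = a[1] = 9, the sequence is periodic with period 10.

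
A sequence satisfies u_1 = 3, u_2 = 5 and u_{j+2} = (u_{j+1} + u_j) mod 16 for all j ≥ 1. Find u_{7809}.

Computing terms: u_1 = 3, u_2 = 5, u_3 = 8, u_4 = 13, u_5 = 5, u_6 = 2, u_7 = 7, u_8 = 9, u_9 = 0, u_{10} = 9, u_{11} = 9, u_{12} = 2, u_{13} = 11, u_{14} = 13, u_{15} = 8, u_{16} = 5, u_{17} = 13, u_{18} = 2, u_{19} = 15, u_{20} = 1, u_{21} = 0, u_{22} = 1, u_{23} = 1, u_{24} = 2, u_{25} = 3, u_{26} = 5.
The sequence repeats with period 24.
So u_{7809} = u_{1 + ((7809-1) mod 24)} = u_9 = 0.

0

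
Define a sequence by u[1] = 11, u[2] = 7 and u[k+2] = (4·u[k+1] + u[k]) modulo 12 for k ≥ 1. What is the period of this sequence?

Listing terms: u[1] = 11,  u[2] = 7,  u[3] = 3,  u[4] = 7,  u[5] = 7,  u[6] = 11,  u[7] = 3,  u[8] = 11,  u[9] = 11,  u[10] = 7.
Since (u[9], u[10]) = (u[1], u[2]) = (11, 7) (two consecutive terms determine the rest), the sequence is periodic with period 8.

8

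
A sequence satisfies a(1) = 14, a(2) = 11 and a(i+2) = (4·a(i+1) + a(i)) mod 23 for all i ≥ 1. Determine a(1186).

11

a(1) = 14,  a(2) = 11,  a(3) = 12,  a(4) = 13,  a(5) = 18,  a(6) = 16,  a(7) = 13,  a(8) = 22,  a(9) = 9,  a(10) = 12,  a(11) = 11,  a(12) = 10,  a(13) = 5,  a(14) = 7,  a(15) = 10,  a(16) = 1,  a(17) = 14,  a(18) = 11.
Since (a(17), a(18)) = (a(1), a(2)) = (14, 11) (two consecutive terms determine the rest), the sequence is periodic with period 16.
So a(1186) = a(1 + ((1186-1) mod 16)) = a(2) = 11.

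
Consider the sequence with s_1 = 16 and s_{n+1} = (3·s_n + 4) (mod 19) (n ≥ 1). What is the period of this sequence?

Computing terms: s_1 = 16; s_2 = 14; s_3 = 8; s_4 = 9; s_5 = 12; s_6 = 2; s_7 = 10; s_8 = 15; s_9 = 11; s_{10} = 18; s_{11} = 1; s_{12} = 7; s_{13} = 6; s_{14} = 3; s_{15} = 13; s_{16} = 5; s_{17} = 0; s_{18} = 4; s_{19} = 16.
Since s_{19} = s_1 = 16, the sequence is periodic with period 18.

18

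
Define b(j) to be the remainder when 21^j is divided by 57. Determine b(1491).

We have b(0) = 1; b(1) = 21; b(2) = 42; b(3) = 27; b(4) = 54; b(5) = 51; b(6) = 45; b(7) = 33; b(8) = 9; b(9) = 18; b(10) = 36; b(11) = 15; b(12) = 30; b(13) = 3; b(14) = 6; b(15) = 12; b(16) = 24; b(17) = 48; b(18) = 39; b(19) = 21.
Since b(19) = b(1) = 21, the sequence is eventually periodic: after a pre-period of length 1 it cycles with period 18.
For j ≥ 1, b(j) depends only on (j - 1) mod 18. (1491 - 1) mod 18 = 14, so b(1491) = b(15) = 12.

12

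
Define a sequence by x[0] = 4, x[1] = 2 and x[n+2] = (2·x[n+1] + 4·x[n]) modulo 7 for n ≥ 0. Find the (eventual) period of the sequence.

We have x[0] = 4,  x[1] = 2,  x[2] = 6,  x[3] = 6,  x[4] = 1,  x[5] = 5,  x[6] = 0,  x[7] = 6,  x[8] = 5,  x[9] = 6,  x[10] = 4,  x[11] = 4,  x[12] = 3,  x[13] = 1,  x[14] = 0,  x[15] = 4,  x[16] = 1,  x[17] = 4,  x[18] = 5,  x[19] = 5,  x[20] = 2,  x[21] = 3,  x[22] = 0,  x[23] = 5,  x[24] = 3,  x[25] = 5,  x[26] = 1,  x[27] = 1,  x[28] = 6,  x[29] = 2,  x[30] = 0,  x[31] = 1,  x[32] = 2,  x[33] = 1,  x[34] = 3,  x[35] = 3,  x[36] = 4,  x[37] = 6,  x[38] = 0,  x[39] = 3,  x[40] = 6,  x[41] = 3,  x[42] = 2,  x[43] = 2,  x[44] = 5,  x[45] = 4,  x[46] = 0,  x[47] = 2,  x[48] = 4,  x[49] = 2.
Since (x[48], x[49]) = (x[0], x[1]) = (4, 2) (two consecutive terms determine the rest), the sequence is periodic with period 48.

48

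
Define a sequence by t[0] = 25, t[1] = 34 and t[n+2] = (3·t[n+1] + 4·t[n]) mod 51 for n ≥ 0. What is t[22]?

Computing terms: t[0] = 25, t[1] = 34, t[2] = 49, t[3] = 28, t[4] = 25, t[5] = 34.
The sequence repeats with period 4.
(22 - 0) mod 4 = 2, so t[22] = t[2] = 49.

49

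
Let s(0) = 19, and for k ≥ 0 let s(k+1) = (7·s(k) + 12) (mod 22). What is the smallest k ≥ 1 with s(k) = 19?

10

We have s(0) = 19,  s(1) = 13,  s(2) = 15,  s(3) = 7,  s(4) = 17,  s(5) = 21,  s(6) = 5,  s(7) = 3,  s(8) = 11,  s(9) = 1,  s(10) = 19.
Since s(10) = s(0) = 19, the sequence is periodic with period 10.
The value 19 next appears (with k ≥ 1) at s(10).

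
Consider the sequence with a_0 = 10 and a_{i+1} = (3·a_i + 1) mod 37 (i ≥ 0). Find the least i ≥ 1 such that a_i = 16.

We have a_0 = 10,  a_1 = 31,  a_2 = 20,  a_3 = 24,  a_4 = 36,  a_5 = 35,  a_6 = 32,  a_7 = 23,  a_8 = 33,  a_9 = 26,  a_{10} = 5,  a_{11} = 16,  a_{12} = 12,  a_{13} = 0,  a_{14} = 1,  a_{15} = 4,  a_{16} = 13,  a_{17} = 3,  a_{18} = 10.
Since a_{18} = a_0 = 10, the sequence is periodic with period 18.
The value 16 first appears (with i ≥ 1) at a_{11}.

11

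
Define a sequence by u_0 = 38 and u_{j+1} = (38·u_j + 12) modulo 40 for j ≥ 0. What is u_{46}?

20

Computing terms: u_0 = 38; u_1 = 16; u_2 = 20; u_3 = 12; u_4 = 28; u_5 = 36; u_6 = 20.
Since u_6 = u_2 = 20, the sequence is eventually periodic: after a pre-period of length 2 it cycles with period 4.
For j ≥ 2, u_j depends only on (j - 2) mod 4. (46 - 2) mod 4 = 0, so u_{46} = u_2 = 20.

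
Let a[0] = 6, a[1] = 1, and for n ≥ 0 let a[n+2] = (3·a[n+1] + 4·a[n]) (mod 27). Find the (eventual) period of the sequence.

Listing terms: a[0] = 6; a[1] = 1; a[2] = 0; a[3] = 4; a[4] = 12; a[5] = 25; a[6] = 15; a[7] = 10; a[8] = 9; a[9] = 13; a[10] = 21; a[11] = 7; a[12] = 24; a[13] = 19; a[14] = 18; a[15] = 22; a[16] = 3; a[17] = 16; a[18] = 6; a[19] = 1.
The sequence repeats with period 18.

18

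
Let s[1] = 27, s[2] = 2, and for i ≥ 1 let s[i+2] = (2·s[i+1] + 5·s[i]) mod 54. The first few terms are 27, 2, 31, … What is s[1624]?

18

We have s[1] = 27, s[2] = 2, s[3] = 31, s[4] = 18, s[5] = 29, s[6] = 40, s[7] = 9, s[8] = 2, s[9] = 49, s[10] = 0, s[11] = 29, s[12] = 4, s[13] = 45, s[14] = 2, s[15] = 13, s[16] = 36, s[17] = 29, s[18] = 22, s[19] = 27, s[20] = 2.
Since (s[19], s[20]) = (s[1], s[2]) = (27, 2) (two consecutive terms determine the rest), the sequence is periodic with period 18.
(1624 - 1) mod 18 = 3, so s[1624] = s[4] = 18.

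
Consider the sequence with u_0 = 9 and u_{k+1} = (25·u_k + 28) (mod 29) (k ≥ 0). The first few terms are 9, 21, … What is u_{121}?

2

We have u_0 = 9, u_1 = 21, u_2 = 2, u_3 = 20, u_4 = 6, u_5 = 4, u_6 = 12, u_7 = 9.
The sequence repeats with period 7.
So u_{121} = u_{0 + ((121-0) mod 7)} = u_2 = 2.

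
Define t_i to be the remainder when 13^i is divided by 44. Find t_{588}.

25

Computing terms: t_1 = 13,  t_2 = 37,  t_3 = 41,  t_4 = 5,  t_5 = 21,  t_6 = 9,  t_7 = 29,  t_8 = 25,  t_9 = 17,  t_{10} = 1,  t_{11} = 13.
Since t_{11} = t_1 = 13, the sequence is periodic with period 10.
So t_{588} = t_{1 + ((588-1) mod 10)} = t_8 = 25.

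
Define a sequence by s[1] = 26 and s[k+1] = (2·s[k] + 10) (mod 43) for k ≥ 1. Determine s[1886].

18

We have s[1] = 26, s[2] = 19, s[3] = 5, s[4] = 20, s[5] = 7, s[6] = 24, s[7] = 15, s[8] = 40, s[9] = 4, s[10] = 18, s[11] = 3, s[12] = 16, s[13] = 42, s[14] = 8, s[15] = 26.
The sequence repeats with period 14.
So s[1886] = s[1 + ((1886-1) mod 14)] = s[10] = 18.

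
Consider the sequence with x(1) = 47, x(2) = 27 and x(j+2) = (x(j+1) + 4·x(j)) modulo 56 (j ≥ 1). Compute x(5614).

27

x(1) = 47,  x(2) = 27,  x(3) = 47,  x(4) = 43,  x(5) = 7,  x(6) = 11,  x(7) = 39,  x(8) = 27,  x(9) = 15,  x(10) = 11,  x(11) = 15,  x(12) = 3,  x(13) = 7,  x(14) = 19,  x(15) = 47,  x(16) = 11,  x(17) = 31,  x(18) = 19,  x(19) = 31,  x(20) = 51,  x(21) = 7,  x(22) = 43,  x(23) = 15,  x(24) = 19,  x(25) = 23,  x(26) = 43,  x(27) = 23,  x(28) = 27,  x(29) = 7,  x(30) = 3,  x(31) = 31,  x(32) = 43,  x(33) = 55,  x(34) = 3,  x(35) = 55,  x(36) = 11,  x(37) = 7,  x(38) = 51,  x(39) = 23,  x(40) = 3,  x(41) = 39,  x(42) = 51,  x(43) = 39,  x(44) = 19,  x(45) = 7,  x(46) = 27,  x(47) = 55,  x(48) = 51,  x(49) = 47,  x(50) = 27.
Since (x(49), x(50)) = (x(1), x(2)) = (47, 27) (two consecutive terms determine the rest), the sequence is periodic with period 48.
(5614 - 1) mod 48 = 45, so x(5614) = x(46) = 27.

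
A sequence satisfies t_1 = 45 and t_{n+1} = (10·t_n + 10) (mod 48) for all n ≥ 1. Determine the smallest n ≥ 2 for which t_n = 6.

Listing terms: t_1 = 45; t_2 = 28; t_3 = 2; t_4 = 30; t_5 = 22; t_6 = 38; t_7 = 6; t_8 = 22.
Since t_8 = t_5 = 22, the sequence is eventually periodic: after a pre-period of length 4 it cycles with period 3.
The value 6 first appears (with n ≥ 2) at t_7.

7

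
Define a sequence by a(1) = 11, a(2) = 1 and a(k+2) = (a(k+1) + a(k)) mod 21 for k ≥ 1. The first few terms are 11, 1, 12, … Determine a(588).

a(1) = 11; a(2) = 1; a(3) = 12; a(4) = 13; a(5) = 4; a(6) = 17; a(7) = 0; a(8) = 17; a(9) = 17; a(10) = 13; a(11) = 9; a(12) = 1; a(13) = 10; a(14) = 11; a(15) = 0; a(16) = 11; a(17) = 11; a(18) = 1.
Since (a(17), a(18)) = (a(1), a(2)) = (11, 1) (two consecutive terms determine the rest), the sequence is periodic with period 16.
(588 - 1) mod 16 = 11, so a(588) = a(12) = 1.

1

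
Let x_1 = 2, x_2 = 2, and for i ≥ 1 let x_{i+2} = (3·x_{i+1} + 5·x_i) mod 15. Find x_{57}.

14

x_1 = 2; x_2 = 2; x_3 = 1; x_4 = 13; x_5 = 14; x_6 = 2; x_7 = 1.
Since (x_6, x_7) = (x_2, x_3) = (2, 1) (two consecutive terms determine the rest), the sequence is eventually periodic: after a pre-period of length 1 it cycles with period 4.
For i ≥ 2, x_i depends only on (i - 2) mod 4. (57 - 2) mod 4 = 3, so x_{57} = x_5 = 14.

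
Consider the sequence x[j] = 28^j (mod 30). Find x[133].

We have x[0] = 1, x[1] = 28, x[2] = 4, x[3] = 22, x[4] = 16, x[5] = 28.
Since x[5] = x[1] = 28, the sequence is eventually periodic: after a pre-period of length 1 it cycles with period 4.
For j ≥ 1, x[j] depends only on (j - 1) mod 4. (133 - 1) mod 4 = 0, so x[133] = x[1] = 28.

28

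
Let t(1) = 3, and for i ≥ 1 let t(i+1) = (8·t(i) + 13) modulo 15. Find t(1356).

10

Listing terms: t(1) = 3; t(2) = 7; t(3) = 9; t(4) = 10; t(5) = 3.
The sequence repeats with period 4.
So t(1356) = t(1 + ((1356-1) mod 4)) = t(4) = 10.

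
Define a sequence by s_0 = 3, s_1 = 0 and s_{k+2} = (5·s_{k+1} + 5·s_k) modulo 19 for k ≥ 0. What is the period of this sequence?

18

We have s_0 = 3, s_1 = 0, s_2 = 15, s_3 = 18, s_4 = 13, s_5 = 3, s_6 = 4, s_7 = 16, s_8 = 5, s_9 = 10, s_{10} = 18, s_{11} = 7, s_{12} = 11, s_{13} = 14, s_{14} = 11, s_{15} = 11, s_{16} = 15, s_{17} = 16, s_{18} = 3, s_{19} = 0.
Since (s_{18}, s_{19}) = (s_0, s_1) = (3, 0) (two consecutive terms determine the rest), the sequence is periodic with period 18.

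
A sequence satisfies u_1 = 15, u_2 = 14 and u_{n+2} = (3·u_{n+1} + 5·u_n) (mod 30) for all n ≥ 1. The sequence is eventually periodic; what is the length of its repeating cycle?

Listing terms: u_1 = 15, u_2 = 14, u_3 = 27, u_4 = 1, u_5 = 18, u_6 = 29, u_7 = 27, u_8 = 16, u_9 = 3, u_{10} = 29, u_{11} = 12, u_{12} = 1, u_{13} = 3, u_{14} = 14, u_{15} = 27.
Since (u_{14}, u_{15}) = (u_2, u_3) = (14, 27) (two consecutive terms determine the rest), the sequence is eventually periodic: after a pre-period of length 1 it cycles with period 12.

12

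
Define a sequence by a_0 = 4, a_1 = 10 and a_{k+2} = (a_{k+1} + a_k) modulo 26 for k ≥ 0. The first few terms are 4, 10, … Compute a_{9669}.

8

We have a_0 = 4,  a_1 = 10,  a_2 = 14,  a_3 = 24,  a_4 = 12,  a_5 = 10,  a_6 = 22,  a_7 = 6,  a_8 = 2,  a_9 = 8,  a_{10} = 10,  a_{11} = 18,  a_{12} = 2,  a_{13} = 20,  a_{14} = 22,  a_{15} = 16,  a_{16} = 12,  a_{17} = 2,  a_{18} = 14,  a_{19} = 16,  a_{20} = 4,  a_{21} = 20,  a_{22} = 24,  a_{23} = 18,  a_{24} = 16,  a_{25} = 8,  a_{26} = 24,  a_{27} = 6,  a_{28} = 4,  a_{29} = 10.
The sequence repeats with period 28.
(9669 - 0) mod 28 = 9, so a_{9669} = a_9 = 8.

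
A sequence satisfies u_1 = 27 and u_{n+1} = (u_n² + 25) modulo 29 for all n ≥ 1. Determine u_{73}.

2

u_1 = 27, u_2 = 0, u_3 = 25, u_4 = 12, u_5 = 24, u_6 = 21, u_7 = 2, u_8 = 0.
Since u_8 = u_2 = 0, the sequence is eventually periodic: after a pre-period of length 1 it cycles with period 6.
For n ≥ 2, u_n depends only on (n - 2) mod 6. (73 - 2) mod 6 = 5, so u_{73} = u_7 = 2.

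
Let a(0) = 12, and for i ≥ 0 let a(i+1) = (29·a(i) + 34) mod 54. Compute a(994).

Listing terms: a(0) = 12,  a(1) = 4,  a(2) = 42,  a(3) = 10,  a(4) = 0,  a(5) = 34,  a(6) = 48,  a(7) = 22,  a(8) = 24,  a(9) = 28,  a(10) = 36,  a(11) = 52,  a(12) = 30,  a(13) = 40,  a(14) = 6,  a(15) = 46,  a(16) = 18,  a(17) = 16,  a(18) = 12.
Since a(18) = a(0) = 12, the sequence is periodic with period 18.
So a(994) = a(0 + ((994-0) mod 18)) = a(4) = 0.

0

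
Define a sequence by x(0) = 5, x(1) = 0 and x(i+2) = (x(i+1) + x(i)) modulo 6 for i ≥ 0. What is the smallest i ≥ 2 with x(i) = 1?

We have x(0) = 5,  x(1) = 0,  x(2) = 5,  x(3) = 5,  x(4) = 4,  x(5) = 3,  x(6) = 1,  x(7) = 4,  x(8) = 5,  x(9) = 3,  x(10) = 2,  x(11) = 5,  x(12) = 1,  x(13) = 0,  x(14) = 1,  x(15) = 1,  x(16) = 2,  x(17) = 3,  x(18) = 5,  x(19) = 2,  x(20) = 1,  x(21) = 3,  x(22) = 4,  x(23) = 1,  x(24) = 5,  x(25) = 0.
Since (x(24), x(25)) = (x(0), x(1)) = (5, 0) (two consecutive terms determine the rest), the sequence is periodic with period 24.
The value 1 first appears (with i ≥ 2) at x(6).

6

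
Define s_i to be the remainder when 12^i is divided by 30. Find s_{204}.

6

s_0 = 1,  s_1 = 12,  s_2 = 24,  s_3 = 18,  s_4 = 6,  s_5 = 12.
Since s_5 = s_1 = 12, the sequence is eventually periodic: after a pre-period of length 1 it cycles with period 4.
For i ≥ 1, s_i depends only on (i - 1) mod 4. (204 - 1) mod 4 = 3, so s_{204} = s_4 = 6.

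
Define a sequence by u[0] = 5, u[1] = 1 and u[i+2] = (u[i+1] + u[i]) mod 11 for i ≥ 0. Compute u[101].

1

We have u[0] = 5, u[1] = 1, u[2] = 6, u[3] = 7, u[4] = 2, u[5] = 9, u[6] = 0, u[7] = 9, u[8] = 9, u[9] = 7, u[10] = 5, u[11] = 1.
Since (u[10], u[11]) = (u[0], u[1]) = (5, 1) (two consecutive terms determine the rest), the sequence is periodic with period 10.
(101 - 0) mod 10 = 1, so u[101] = u[1] = 1.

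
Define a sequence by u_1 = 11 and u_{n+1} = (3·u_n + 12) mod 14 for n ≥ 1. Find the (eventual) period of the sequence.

u_1 = 11, u_2 = 3, u_3 = 7, u_4 = 5, u_5 = 13, u_6 = 9, u_7 = 11.
The sequence repeats with period 6.

6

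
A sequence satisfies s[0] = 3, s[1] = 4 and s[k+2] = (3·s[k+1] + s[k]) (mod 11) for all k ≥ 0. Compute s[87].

6

Listing terms: s[0] = 3; s[1] = 4; s[2] = 4; s[3] = 5; s[4] = 8; s[5] = 7; s[6] = 7; s[7] = 6; s[8] = 3; s[9] = 4.
Since (s[8], s[9]) = (s[0], s[1]) = (3, 4) (two consecutive terms determine the rest), the sequence is periodic with period 8.
(87 - 0) mod 8 = 7, so s[87] = s[7] = 6.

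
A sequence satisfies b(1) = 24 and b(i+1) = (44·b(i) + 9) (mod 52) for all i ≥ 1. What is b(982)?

25

We have b(1) = 24, b(2) = 25, b(3) = 17, b(4) = 29, b(5) = 37, b(6) = 25.
Since b(6) = b(2) = 25, the sequence is eventually periodic: after a pre-period of length 1 it cycles with period 4.
For i ≥ 2, b(i) depends only on (i - 2) mod 4. (982 - 2) mod 4 = 0, so b(982) = b(2) = 25.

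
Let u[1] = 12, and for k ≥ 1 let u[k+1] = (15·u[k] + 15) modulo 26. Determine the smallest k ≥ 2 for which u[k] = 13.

u[1] = 12,  u[2] = 13,  u[3] = 2,  u[4] = 19,  u[5] = 14,  u[6] = 17,  u[7] = 10,  u[8] = 9,  u[9] = 20,  u[10] = 3,  u[11] = 8,  u[12] = 5,  u[13] = 12.
The sequence repeats with period 12.
The value 13 first appears (with k ≥ 2) at u[2].

2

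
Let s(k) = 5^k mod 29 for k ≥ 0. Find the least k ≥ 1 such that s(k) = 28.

s(0) = 1,  s(1) = 5,  s(2) = 25,  s(3) = 9,  s(4) = 16,  s(5) = 22,  s(6) = 23,  s(7) = 28,  s(8) = 24,  s(9) = 4,  s(10) = 20,  s(11) = 13,  s(12) = 7,  s(13) = 6,  s(14) = 1.
Since s(14) = s(0) = 1, the sequence is periodic with period 14.
The value 28 first appears (with k ≥ 1) at s(7).

7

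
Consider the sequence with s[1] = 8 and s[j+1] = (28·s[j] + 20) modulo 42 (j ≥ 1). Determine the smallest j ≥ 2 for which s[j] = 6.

We have s[1] = 8,  s[2] = 34,  s[3] = 6,  s[4] = 20,  s[5] = 34.
Since s[5] = s[2] = 34, the sequence is eventually periodic: after a pre-period of length 1 it cycles with period 3.
The value 6 first appears (with j ≥ 2) at s[3].

3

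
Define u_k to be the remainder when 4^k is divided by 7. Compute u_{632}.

2

u_0 = 1, u_1 = 4, u_2 = 2, u_3 = 1.
Since u_3 = u_0 = 1, the sequence is periodic with period 3.
So u_{632} = u_{0 + ((632-0) mod 3)} = u_2 = 2.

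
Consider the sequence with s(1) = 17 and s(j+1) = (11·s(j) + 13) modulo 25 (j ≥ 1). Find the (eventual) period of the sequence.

Listing terms: s(1) = 17; s(2) = 0; s(3) = 13; s(4) = 6; s(5) = 4; s(6) = 7; s(7) = 15; s(8) = 3; s(9) = 21; s(10) = 19; s(11) = 22; s(12) = 5; s(13) = 18; s(14) = 11; s(15) = 9; s(16) = 12; s(17) = 20; s(18) = 8; s(19) = 1; s(20) = 24; s(21) = 2; s(22) = 10; s(23) = 23; s(24) = 16; s(25) = 14; s(26) = 17.
The sequence repeats with period 25.

25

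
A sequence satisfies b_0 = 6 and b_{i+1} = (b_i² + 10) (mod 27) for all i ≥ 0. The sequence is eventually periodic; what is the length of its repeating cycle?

Listing terms: b_0 = 6,  b_1 = 19,  b_2 = 20,  b_3 = 5,  b_4 = 8,  b_5 = 20.
Since b_5 = b_2 = 20, the sequence is eventually periodic: after a pre-period of length 2 it cycles with period 3.

3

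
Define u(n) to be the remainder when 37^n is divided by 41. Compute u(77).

16

Computing terms: u(0) = 1,  u(1) = 37,  u(2) = 16,  u(3) = 18,  u(4) = 10,  u(5) = 1.
Since u(5) = u(0) = 1, the sequence is periodic with period 5.
So u(77) = u(0 + ((77-0) mod 5)) = u(2) = 16.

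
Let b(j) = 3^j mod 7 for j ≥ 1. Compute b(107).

b(1) = 3, b(2) = 2, b(3) = 6, b(4) = 4, b(5) = 5, b(6) = 1, b(7) = 3.
The sequence repeats with period 6.
(107 - 1) mod 6 = 4, so b(107) = b(5) = 5.

5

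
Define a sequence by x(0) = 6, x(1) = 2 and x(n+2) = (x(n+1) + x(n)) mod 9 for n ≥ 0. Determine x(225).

Listing terms: x(0) = 6,  x(1) = 2,  x(2) = 8,  x(3) = 1,  x(4) = 0,  x(5) = 1,  x(6) = 1,  x(7) = 2,  x(8) = 3,  x(9) = 5,  x(10) = 8,  x(11) = 4,  x(12) = 3,  x(13) = 7,  x(14) = 1,  x(15) = 8,  x(16) = 0,  x(17) = 8,  x(18) = 8,  x(19) = 7,  x(20) = 6,  x(21) = 4,  x(22) = 1,  x(23) = 5,  x(24) = 6,  x(25) = 2.
The sequence repeats with period 24.
So x(225) = x(0 + ((225-0) mod 24)) = x(9) = 5.

5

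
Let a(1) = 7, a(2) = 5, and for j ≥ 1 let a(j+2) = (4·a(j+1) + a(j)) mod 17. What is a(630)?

Computing terms: a(1) = 7; a(2) = 5; a(3) = 10; a(4) = 11; a(5) = 3; a(6) = 6; a(7) = 10; a(8) = 12; a(9) = 7; a(10) = 6; a(11) = 14; a(12) = 11; a(13) = 7; a(14) = 5.
The sequence repeats with period 12.
So a(630) = a(1 + ((630-1) mod 12)) = a(6) = 6.

6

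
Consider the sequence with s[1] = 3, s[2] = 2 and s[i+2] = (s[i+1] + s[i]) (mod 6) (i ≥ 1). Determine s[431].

s[1] = 3, s[2] = 2, s[3] = 5, s[4] = 1, s[5] = 0, s[6] = 1, s[7] = 1, s[8] = 2, s[9] = 3, s[10] = 5, s[11] = 2, s[12] = 1, s[13] = 3, s[14] = 4, s[15] = 1, s[16] = 5, s[17] = 0, s[18] = 5, s[19] = 5, s[20] = 4, s[21] = 3, s[22] = 1, s[23] = 4, s[24] = 5, s[25] = 3, s[26] = 2.
Since (s[25], s[26]) = (s[1], s[2]) = (3, 2) (two consecutive terms determine the rest), the sequence is periodic with period 24.
So s[431] = s[1 + ((431-1) mod 24)] = s[23] = 4.

4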